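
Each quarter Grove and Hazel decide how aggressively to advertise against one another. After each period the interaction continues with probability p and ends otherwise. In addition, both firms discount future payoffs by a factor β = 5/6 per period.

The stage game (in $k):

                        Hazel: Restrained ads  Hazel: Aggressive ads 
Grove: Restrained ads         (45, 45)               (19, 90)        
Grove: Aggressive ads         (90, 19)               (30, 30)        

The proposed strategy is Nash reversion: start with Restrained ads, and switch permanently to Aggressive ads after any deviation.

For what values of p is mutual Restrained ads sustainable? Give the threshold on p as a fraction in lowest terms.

9/10

With continuation probability p and discount β, the effective per-period discount factor is βp.
Grim-trigger IC: βp ≥ (90−45)/(90−30) = 3/4.
So p ≥ (3/4)/(5/6) = 9/10.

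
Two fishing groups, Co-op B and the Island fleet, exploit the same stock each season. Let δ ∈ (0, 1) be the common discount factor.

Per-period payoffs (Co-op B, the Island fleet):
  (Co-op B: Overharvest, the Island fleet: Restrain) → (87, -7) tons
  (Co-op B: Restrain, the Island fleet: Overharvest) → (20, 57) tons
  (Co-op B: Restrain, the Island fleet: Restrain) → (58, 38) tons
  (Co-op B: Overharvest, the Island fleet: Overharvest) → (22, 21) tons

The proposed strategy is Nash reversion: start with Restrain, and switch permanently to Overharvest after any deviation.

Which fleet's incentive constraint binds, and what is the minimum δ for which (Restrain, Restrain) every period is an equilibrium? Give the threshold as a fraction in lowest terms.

Co-op B's threshold: (87−58)/(87−22) = 29/65.
the Island fleet's threshold: (57−38)/(57−21) = 19/36.
29/65 < 19/36, so the Island fleet binds and δ* = 19/36.

the Island fleet; δ ≥ 19/36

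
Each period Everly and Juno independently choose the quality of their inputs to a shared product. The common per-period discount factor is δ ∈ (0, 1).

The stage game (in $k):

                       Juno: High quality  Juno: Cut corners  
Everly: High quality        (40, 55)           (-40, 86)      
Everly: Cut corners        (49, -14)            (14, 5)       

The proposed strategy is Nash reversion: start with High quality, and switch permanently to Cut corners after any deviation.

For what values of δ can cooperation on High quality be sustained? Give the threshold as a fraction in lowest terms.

31/81

Everly: cooperation gives 40 each period; deviation gives 49 once then 14 forever.
  40/(1−δ) ≥ 49 + 14δ/(1−δ) ⇒ δ ≥ 9/35.
Juno: cooperation gives 55 each period; deviation gives 86 once then 5 forever.
  δ ≥ 31/81.
Both must hold, so the binding constraint is Juno's: δ ≥ 31/81.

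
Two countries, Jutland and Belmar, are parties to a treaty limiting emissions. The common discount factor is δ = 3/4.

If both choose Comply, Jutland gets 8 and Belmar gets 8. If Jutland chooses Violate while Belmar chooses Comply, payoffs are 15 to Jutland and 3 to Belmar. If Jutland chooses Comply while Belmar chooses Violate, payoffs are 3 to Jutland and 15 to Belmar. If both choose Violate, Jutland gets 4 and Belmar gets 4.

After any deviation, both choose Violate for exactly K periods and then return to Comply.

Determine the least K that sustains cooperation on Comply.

IC: δ(1−δ^K)/(1−δ) ≥ (15−8)/(8−4) = 7/4.
With δ = 3/4: need 1 − δ^K ≥ 7/4·(1−3/4)/(3/4), i.e. δ^K ≤ 0.4167.
Since (3/4)^3 = 0.4219 and (3/4)^4 = 0.3164, the smallest such K is 4.

4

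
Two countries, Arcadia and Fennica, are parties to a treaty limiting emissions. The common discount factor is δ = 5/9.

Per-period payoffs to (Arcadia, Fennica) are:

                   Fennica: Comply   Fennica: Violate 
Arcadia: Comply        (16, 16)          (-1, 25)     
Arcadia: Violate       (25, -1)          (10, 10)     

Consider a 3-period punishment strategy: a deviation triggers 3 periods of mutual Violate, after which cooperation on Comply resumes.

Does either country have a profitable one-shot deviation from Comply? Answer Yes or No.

Yes

Comparing payoff streams over the 4 periods until play realigns: cooperate → 16(1+δ+…+δ^3); deviate → 25 + 10(δ+…+δ^3).
Cooperation is sustained iff (16−10)(δ+…+δ^3) ≥ 25−16.
δ+…+δ^3 = 5/9·(1−(5/9)^3)/(1−5/9) = 1.0357, and (25−16)/(16−10) = 1.5000.
1.0357 < 1.5000, so cooperation is not sustainable.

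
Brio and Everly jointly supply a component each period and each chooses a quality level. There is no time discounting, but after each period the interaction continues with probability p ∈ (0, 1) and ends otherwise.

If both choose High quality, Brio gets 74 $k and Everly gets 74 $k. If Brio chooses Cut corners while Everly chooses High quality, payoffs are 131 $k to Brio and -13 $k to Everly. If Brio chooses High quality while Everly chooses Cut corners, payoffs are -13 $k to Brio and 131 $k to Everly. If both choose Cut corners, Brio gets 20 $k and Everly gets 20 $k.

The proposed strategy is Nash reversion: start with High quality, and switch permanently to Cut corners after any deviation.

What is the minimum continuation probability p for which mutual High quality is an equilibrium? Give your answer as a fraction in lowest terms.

19/37

Expected cooperation value is 74 + p·74 + p²·74 + … = 74/(1−p); deviation gives 131 + p·20/(1−p).
74 ≥ 131(1−p) + 20p ⇒ 111p ≥ 57 ⇒ p ≥ 57/111 = 19/37.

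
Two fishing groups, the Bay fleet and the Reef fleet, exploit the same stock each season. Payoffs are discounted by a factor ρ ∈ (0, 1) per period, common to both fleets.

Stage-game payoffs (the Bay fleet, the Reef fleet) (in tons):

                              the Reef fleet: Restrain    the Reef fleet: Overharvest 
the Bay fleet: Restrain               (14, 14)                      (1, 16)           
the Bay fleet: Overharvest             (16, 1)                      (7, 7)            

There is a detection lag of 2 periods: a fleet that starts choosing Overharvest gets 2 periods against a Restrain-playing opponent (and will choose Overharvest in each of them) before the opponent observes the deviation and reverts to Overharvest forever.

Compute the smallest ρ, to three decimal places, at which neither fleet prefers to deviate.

0.471

The best deviation is to choose Overharvest for all 2 undetected periods, earning 16 each, then 7 forever once detected.
Deviation value: 16(1−ρ^2)/(1−ρ) + 7ρ^2/(1−ρ); cooperation value: 14/(1−ρ).
IC: 14 ≥ 16(1−ρ^2) + 7ρ^2 = 16 − 9ρ^2.
So ρ^2 ≥ 2/9, giving ρ ≥ (2/9)^(1/2) ≈ 0.471.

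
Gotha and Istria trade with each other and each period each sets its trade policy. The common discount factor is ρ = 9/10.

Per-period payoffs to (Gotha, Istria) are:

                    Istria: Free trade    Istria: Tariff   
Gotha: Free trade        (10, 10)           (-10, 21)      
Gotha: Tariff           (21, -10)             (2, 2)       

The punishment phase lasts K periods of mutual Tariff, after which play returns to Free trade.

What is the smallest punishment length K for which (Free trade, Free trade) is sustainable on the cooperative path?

2

IC: ρ(1−ρ^K)/(1−ρ) ≥ (21−10)/(10−2) = 11/8.
With ρ = 9/10: need 1 − ρ^K ≥ 11/8·(1−9/10)/(9/10), i.e. ρ^K ≤ 0.8472.
Since (9/10)^1 = 0.9000 and (9/10)^2 = 0.8100, the smallest such K is 2.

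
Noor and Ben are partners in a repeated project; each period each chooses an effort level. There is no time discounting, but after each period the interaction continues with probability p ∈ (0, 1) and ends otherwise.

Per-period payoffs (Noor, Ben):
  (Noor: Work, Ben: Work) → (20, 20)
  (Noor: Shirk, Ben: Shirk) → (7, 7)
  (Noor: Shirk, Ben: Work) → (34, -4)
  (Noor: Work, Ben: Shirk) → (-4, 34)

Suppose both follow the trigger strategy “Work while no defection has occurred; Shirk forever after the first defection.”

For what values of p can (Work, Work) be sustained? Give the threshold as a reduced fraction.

14/27

Expected cooperation value is 20 + p·20 + p²·20 + … = 20/(1−p); deviation gives 34 + p·7/(1−p).
20 ≥ 34(1−p) + 7p ⇒ 27p ≥ 14 ⇒ p ≥ 14/27.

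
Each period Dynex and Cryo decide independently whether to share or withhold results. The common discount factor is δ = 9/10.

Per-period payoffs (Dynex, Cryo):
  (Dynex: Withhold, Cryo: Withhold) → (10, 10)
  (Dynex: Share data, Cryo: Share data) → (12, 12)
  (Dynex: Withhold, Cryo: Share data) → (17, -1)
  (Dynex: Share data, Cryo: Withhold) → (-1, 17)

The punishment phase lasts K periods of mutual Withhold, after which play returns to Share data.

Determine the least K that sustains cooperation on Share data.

4

Need Σ_{k=1}^{K} δ^k ≥ (17−12)/(12−10) = 2.5000 at δ = 9/10.
At K = 3 the sum is 2.4390 < 2.5000; at K = 4 it is 3.0951 ≥ 2.5000.
So the minimum punishment length is K = 4.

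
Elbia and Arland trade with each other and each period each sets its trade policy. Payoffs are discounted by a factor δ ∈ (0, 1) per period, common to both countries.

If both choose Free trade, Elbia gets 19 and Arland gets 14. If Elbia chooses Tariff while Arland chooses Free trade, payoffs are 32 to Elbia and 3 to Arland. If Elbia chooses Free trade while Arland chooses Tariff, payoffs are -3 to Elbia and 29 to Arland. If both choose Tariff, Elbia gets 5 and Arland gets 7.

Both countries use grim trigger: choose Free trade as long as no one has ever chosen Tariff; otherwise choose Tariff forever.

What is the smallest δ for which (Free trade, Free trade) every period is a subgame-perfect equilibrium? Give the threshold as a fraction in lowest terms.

For Elbia: deviation gain 32−19 = 13, per-period punishment loss 19−5 = 14. IC gives δ ≥ 13/27.
For Arland: gain 15, loss 7 per period, so δ ≥ 15/22.
The tighter constraint is Arland's, so cooperation needs δ ≥ 15/22.

15/22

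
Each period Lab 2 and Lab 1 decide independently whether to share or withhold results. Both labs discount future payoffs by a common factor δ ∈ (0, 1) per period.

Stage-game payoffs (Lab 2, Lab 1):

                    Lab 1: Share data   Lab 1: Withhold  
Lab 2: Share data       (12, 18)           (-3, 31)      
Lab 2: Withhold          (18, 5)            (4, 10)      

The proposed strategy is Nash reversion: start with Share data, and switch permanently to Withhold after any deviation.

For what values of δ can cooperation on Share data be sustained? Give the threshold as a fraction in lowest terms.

For Lab 2: deviation gain 18−12 = 6, per-period punishment loss 12−4 = 8. IC gives δ ≥ 6/14 = 3/7.
For Lab 1: gain 13, loss 8 per period, so δ ≥ 13/21.
The tighter constraint is Lab 1's, so cooperation needs δ ≥ 13/21.

13/21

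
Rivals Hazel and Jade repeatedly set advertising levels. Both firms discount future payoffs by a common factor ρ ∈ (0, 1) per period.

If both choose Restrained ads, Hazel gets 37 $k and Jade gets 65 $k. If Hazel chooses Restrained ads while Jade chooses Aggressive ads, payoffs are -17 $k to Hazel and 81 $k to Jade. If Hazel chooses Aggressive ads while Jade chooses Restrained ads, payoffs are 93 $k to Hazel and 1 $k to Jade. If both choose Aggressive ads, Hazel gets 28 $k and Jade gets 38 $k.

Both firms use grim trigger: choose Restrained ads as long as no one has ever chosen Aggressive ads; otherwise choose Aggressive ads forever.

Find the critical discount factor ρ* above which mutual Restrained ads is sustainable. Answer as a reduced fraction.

Hazel's threshold: (93−37)/(93−28) = 56/65.
Jade's threshold: (81−65)/(81−38) = 16/43.
56/65 > 16/43, so Hazel binds and ρ* = 56/65.

56/65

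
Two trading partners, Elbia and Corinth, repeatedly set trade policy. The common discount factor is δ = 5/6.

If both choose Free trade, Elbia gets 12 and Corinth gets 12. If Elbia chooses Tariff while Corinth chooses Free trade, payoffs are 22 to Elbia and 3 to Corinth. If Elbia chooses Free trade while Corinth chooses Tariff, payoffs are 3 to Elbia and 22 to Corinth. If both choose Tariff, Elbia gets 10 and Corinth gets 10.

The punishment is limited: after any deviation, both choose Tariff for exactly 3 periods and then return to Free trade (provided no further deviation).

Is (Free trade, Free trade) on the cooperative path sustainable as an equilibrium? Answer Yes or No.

No

IC: δ+…+δ^3 ≥ (22−12)/(12−10) = 5.
At δ = 5/6: partial sum = 2.1065 < 5.0000. Cooperation not sustainable.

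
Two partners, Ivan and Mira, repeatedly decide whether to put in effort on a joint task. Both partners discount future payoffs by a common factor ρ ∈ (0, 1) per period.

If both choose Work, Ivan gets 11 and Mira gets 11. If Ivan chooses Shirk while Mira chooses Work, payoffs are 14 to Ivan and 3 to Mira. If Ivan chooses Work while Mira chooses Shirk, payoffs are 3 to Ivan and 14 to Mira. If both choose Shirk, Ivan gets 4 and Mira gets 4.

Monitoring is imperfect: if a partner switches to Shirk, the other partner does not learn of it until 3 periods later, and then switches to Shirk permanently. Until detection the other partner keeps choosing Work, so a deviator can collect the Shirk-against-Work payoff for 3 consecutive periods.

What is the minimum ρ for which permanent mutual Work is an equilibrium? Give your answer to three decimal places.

0.669

The best deviation is to choose Shirk for all 3 undetected periods, earning 14 each, then 4 forever once detected.
Deviation value: 14(1−ρ^3)/(1−ρ) + 4ρ^3/(1−ρ); cooperation value: 11/(1−ρ).
IC: 11 ≥ 14(1−ρ^3) + 4ρ^3 = 14 − 10ρ^3.
So ρ^3 ≥ 3/10, giving ρ ≥ (3/10)^(1/3) ≈ 0.669.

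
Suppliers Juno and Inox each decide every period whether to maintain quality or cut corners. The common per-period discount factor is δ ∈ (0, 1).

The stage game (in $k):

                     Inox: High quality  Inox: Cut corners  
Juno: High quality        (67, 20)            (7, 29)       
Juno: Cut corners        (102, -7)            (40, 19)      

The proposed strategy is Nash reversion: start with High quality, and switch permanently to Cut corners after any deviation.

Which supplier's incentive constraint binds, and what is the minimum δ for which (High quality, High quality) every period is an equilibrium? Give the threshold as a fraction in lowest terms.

Juno: cooperation gives 67 each period; deviation gives 102 once then 40 forever.
  67/(1−δ) ≥ 102 + 40δ/(1−δ) ⇒ δ ≥ 35/62.
Inox: cooperation gives 20 each period; deviation gives 29 once then 19 forever.
  δ ≥ 9/10.
Both must hold, so the binding constraint is Inox's: δ ≥ 9/10.

Inox; δ ≥ 9/10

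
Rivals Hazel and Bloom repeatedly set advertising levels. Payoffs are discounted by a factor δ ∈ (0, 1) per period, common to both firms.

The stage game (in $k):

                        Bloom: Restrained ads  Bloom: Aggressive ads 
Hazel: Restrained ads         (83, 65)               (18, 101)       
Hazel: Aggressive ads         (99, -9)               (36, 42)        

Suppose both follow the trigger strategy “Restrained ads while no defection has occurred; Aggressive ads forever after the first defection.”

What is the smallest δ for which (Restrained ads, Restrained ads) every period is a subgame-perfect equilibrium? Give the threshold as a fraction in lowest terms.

For Hazel: deviation gain 99−83 = 16, per-period punishment loss 83−36 = 47. IC gives δ ≥ 16/63.
For Bloom: gain 36, loss 23 per period, so δ ≥ 36/59.
The tighter constraint is Bloom's, so cooperation needs δ ≥ 36/59.

36/59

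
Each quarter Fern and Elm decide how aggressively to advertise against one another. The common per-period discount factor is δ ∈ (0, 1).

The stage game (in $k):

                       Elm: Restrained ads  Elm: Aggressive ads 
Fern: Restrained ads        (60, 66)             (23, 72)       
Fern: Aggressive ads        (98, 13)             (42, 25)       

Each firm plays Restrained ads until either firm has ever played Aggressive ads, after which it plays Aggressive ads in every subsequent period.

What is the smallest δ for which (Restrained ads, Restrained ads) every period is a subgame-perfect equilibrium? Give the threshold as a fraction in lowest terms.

19/28

Fern's threshold: (98−60)/(98−42) = 19/28.
Elm's threshold: (72−66)/(72−25) = 6/47.
19/28 > 6/47, so Fern binds and δ* = 19/28.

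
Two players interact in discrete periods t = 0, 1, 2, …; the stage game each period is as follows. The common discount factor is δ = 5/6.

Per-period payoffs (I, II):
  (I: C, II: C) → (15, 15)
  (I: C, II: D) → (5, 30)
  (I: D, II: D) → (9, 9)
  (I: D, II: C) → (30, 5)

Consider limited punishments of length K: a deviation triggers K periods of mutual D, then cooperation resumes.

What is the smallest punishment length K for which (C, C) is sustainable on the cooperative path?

4

No profitable deviation requires (15−9)(δ+…+δ^K) ≥ 30−15, i.e. δ+…+δ^K ≥ 5/2 ≈ 2.5000.
With δ = 5/6, the partial sums are K=1: 0.8333, K=2: 1.5278, K=3: 2.1065, K=4: 2.5887.
K = 4 is the first length at which the sum reaches 2.5000.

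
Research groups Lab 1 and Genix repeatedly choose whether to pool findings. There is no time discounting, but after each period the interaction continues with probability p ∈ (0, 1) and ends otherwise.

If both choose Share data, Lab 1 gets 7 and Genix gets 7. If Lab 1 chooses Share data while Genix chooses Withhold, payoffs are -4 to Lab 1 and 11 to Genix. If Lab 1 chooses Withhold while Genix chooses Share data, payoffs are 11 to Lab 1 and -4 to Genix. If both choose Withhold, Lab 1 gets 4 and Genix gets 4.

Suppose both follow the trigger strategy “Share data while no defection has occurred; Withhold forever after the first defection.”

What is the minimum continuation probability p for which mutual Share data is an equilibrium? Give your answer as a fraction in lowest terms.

4/7

Expected cooperation value is 7 + p·7 + p²·7 + … = 7/(1−p); deviation gives 11 + p·4/(1−p).
7 ≥ 11(1−p) + 4p ⇒ 7p ≥ 4 ⇒ p ≥ 4/7.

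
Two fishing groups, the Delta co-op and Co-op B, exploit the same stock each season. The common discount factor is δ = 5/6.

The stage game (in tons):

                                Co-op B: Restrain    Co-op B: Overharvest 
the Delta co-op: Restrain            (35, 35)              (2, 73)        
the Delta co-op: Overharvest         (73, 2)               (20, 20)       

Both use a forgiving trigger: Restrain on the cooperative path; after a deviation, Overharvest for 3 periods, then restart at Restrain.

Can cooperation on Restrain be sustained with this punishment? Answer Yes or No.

IC: δ+…+δ^3 ≥ (73−35)/(35−20) = 38/15.
At δ = 5/6: partial sum = 2.1065 < 2.5333. Cooperation not sustainable.

No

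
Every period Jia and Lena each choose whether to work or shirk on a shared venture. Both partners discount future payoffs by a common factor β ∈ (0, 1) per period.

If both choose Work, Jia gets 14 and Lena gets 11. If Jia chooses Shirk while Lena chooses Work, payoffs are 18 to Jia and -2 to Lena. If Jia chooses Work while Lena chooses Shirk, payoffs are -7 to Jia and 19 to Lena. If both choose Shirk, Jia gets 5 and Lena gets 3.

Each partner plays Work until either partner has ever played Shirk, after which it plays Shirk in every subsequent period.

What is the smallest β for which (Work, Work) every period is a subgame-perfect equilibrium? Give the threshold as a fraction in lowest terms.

1/2

Jia's threshold: (18−14)/(18−5) = 4/13.
Lena's threshold: (19−11)/(19−3) = 1/2.
4/13 < 1/2, so Lena binds and β* = 1/2.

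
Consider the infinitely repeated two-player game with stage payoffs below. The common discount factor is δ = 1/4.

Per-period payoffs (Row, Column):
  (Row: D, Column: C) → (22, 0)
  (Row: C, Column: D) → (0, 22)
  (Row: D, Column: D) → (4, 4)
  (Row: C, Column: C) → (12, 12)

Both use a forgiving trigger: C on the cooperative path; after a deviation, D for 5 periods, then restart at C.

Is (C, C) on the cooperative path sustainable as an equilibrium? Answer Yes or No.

Comparing payoff streams over the 6 periods until play realigns: cooperate → 12(1+δ+…+δ^5); deviate → 22 + 4(δ+…+δ^5).
Cooperation is sustained iff (12−4)(δ+…+δ^5) ≥ 22−12.
δ+…+δ^5 = 1/4·(1−(1/4)^5)/(1−1/4) = 0.3330, and (22−12)/(12−4) = 1.2500.
0.3330 < 1.2500, so cooperation is not sustainable.

No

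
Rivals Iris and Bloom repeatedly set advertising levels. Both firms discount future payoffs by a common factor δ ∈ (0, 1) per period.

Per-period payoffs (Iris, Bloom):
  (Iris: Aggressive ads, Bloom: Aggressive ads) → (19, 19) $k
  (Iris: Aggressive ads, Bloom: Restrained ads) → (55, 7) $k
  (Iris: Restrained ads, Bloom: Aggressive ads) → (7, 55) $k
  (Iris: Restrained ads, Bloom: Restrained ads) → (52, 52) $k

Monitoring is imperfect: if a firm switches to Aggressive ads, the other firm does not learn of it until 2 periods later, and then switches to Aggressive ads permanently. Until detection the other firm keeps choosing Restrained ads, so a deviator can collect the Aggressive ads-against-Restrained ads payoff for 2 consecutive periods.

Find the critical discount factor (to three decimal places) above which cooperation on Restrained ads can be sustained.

Deviating for the 2 undetected periods gains 55−52 = 3 per period over cooperation, then loses 52−19 = 33 per period forever once punishment starts.
Gain: 3(1 + δ + … + δ^1); loss: 33·δ^2/(1−δ).
No profitable deviation ⇔ 3(1−δ^2) ≤ 33·δ^2, i.e. δ^2 ≥ 3/(3+33) = 1/12.
Hence δ ≥ (1/12)^(1/2) ≈ 0.289.

0.289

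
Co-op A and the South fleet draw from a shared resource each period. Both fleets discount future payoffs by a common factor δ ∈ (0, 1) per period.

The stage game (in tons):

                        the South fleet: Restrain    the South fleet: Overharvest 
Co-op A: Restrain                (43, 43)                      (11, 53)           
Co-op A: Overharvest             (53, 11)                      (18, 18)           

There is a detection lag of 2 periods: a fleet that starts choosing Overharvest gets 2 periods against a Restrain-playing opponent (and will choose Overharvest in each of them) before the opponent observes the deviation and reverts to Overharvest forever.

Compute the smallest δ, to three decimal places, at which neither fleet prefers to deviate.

The best deviation is to choose Overharvest for all 2 undetected periods, earning 53 each, then 18 forever once detected.
Deviation value: 53(1−δ^2)/(1−δ) + 18δ^2/(1−δ); cooperation value: 43/(1−δ).
IC: 43 ≥ 53(1−δ^2) + 18δ^2 = 53 − 35δ^2.
So δ^2 ≥ 10/35 = 2/7, giving δ ≥ (2/7)^(1/2) ≈ 0.535.

0.535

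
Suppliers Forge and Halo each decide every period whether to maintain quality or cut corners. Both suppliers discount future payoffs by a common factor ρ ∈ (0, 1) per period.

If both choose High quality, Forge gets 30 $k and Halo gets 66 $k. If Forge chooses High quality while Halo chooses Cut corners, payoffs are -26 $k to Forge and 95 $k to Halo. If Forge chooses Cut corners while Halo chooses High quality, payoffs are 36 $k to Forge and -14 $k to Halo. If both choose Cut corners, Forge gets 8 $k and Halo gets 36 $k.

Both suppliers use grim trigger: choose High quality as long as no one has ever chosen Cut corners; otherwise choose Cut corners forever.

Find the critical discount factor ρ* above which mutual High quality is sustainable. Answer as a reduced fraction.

29/59

For Forge: deviation gain 36−30 = 6, per-period punishment loss 30−8 = 22. IC gives ρ ≥ 6/28 = 3/14.
For Halo: gain 29, loss 30 per period, so ρ ≥ 29/59.
The tighter constraint is Halo's, so cooperation needs ρ ≥ 29/59.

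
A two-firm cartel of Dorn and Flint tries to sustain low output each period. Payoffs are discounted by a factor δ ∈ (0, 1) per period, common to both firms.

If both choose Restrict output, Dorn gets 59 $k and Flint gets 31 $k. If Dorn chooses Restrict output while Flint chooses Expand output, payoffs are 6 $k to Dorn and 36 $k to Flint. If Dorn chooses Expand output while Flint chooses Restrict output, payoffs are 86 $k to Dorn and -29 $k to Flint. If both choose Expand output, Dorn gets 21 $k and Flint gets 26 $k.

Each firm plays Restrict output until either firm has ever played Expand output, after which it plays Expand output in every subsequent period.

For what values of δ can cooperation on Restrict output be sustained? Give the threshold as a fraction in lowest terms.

1/2

Dorn: cooperation gives 59 each period; deviation gives 86 once then 21 forever.
  59/(1−δ) ≥ 86 + 21δ/(1−δ) ⇒ δ ≥ 27/65.
Flint: cooperation gives 31 each period; deviation gives 36 once then 26 forever.
  δ ≥ 5/10 = 1/2.
Both must hold, so the binding constraint is Flint's: δ ≥ 1/2.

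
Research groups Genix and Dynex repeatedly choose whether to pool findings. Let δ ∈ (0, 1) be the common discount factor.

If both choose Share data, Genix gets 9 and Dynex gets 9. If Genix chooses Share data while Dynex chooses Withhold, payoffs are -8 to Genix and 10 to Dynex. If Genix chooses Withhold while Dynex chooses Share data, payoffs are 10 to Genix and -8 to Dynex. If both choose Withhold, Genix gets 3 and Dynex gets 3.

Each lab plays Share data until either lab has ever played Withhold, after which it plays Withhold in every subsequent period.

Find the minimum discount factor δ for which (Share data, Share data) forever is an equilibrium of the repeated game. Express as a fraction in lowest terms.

1/7

Cooperation forever yields 9 each period: 9/(1−δ).
Deviating yields 10 once, then 3 forever: 10 + 3δ/(1−δ).
No profitable deviation requires 9/(1−δ) ≥ 10 + 3δ/(1−δ).
Multiplying by (1−δ): 9 ≥ 10(1−δ) + 3δ = 10 − 7δ.
So 7δ ≥ 1, i.e. δ ≥ 1/7.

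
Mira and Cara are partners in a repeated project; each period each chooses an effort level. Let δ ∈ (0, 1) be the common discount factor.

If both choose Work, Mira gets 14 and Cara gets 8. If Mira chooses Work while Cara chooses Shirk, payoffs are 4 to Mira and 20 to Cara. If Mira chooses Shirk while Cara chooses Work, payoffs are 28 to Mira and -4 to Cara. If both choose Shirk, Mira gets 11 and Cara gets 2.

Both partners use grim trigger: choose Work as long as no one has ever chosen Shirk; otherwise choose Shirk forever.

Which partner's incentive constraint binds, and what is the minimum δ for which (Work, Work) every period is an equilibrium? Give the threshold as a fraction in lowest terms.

Mira's threshold: (28−14)/(28−11) = 14/17.
Cara's threshold: (20−8)/(20−2) = 2/3.
14/17 > 2/3, so Mira binds and δ* = 14/17.

Mira; δ ≥ 14/17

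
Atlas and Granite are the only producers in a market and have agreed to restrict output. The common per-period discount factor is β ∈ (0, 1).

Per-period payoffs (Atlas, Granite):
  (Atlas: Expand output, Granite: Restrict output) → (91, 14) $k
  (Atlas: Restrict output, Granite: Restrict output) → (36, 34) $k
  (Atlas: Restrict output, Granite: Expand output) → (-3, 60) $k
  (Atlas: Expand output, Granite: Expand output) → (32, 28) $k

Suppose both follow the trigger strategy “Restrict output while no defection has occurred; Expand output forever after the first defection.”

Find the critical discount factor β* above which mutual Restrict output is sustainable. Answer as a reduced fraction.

55/59

For Atlas: deviation gain 91−36 = 55, per-period punishment loss 36−32 = 4. IC gives β ≥ 55/59.
For Granite: gain 26, loss 6 per period, so β ≥ 26/32 = 13/16.
The tighter constraint is Atlas's, so cooperation needs β ≥ 55/59.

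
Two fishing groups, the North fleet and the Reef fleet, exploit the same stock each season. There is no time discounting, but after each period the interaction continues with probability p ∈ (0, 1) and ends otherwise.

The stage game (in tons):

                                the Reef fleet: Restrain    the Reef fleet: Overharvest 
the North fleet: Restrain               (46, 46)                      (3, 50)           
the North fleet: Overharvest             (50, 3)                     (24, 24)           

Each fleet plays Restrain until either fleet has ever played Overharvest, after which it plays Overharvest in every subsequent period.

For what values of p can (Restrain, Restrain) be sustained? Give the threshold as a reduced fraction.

With no time discounting, the continuation probability p plays the role of the discount factor.
Grim-trigger IC: 46/(1−p) ≥ 50 + 24p/(1−p) ⇒ p ≥ (50−46)/(50−24) = 2/13.

2/13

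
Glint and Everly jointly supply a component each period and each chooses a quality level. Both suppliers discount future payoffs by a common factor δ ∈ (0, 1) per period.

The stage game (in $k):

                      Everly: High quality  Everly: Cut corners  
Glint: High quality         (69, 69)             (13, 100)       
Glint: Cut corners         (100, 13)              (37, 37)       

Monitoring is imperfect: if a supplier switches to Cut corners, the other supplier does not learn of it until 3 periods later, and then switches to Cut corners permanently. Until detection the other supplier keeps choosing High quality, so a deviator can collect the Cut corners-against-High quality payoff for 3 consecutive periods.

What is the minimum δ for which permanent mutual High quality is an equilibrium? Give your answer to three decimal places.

0.789

Deviating for the 3 undetected periods gains 100−69 = 31 per period over cooperation, then loses 69−37 = 32 per period forever once punishment starts.
Gain: 31(1 + δ + … + δ^2); loss: 32·δ^3/(1−δ).
No profitable deviation ⇔ 31(1−δ^3) ≤ 32·δ^3, i.e. δ^3 ≥ 31/(31+32) = 31/63.
Hence δ ≥ (31/63)^(1/3) ≈ 0.789.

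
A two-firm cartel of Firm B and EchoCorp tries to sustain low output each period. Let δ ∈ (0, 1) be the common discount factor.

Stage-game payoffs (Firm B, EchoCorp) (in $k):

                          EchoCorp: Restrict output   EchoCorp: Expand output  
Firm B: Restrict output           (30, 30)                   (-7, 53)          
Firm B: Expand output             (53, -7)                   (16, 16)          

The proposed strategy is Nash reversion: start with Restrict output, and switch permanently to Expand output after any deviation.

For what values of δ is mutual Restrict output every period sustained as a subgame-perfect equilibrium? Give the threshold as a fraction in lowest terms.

23/37

Under grim trigger the critical discount factor is (T−C)/(T−P) with T = 53, C = 30, P = 16.
δ* = (53−30)/(53−16) = 23/37.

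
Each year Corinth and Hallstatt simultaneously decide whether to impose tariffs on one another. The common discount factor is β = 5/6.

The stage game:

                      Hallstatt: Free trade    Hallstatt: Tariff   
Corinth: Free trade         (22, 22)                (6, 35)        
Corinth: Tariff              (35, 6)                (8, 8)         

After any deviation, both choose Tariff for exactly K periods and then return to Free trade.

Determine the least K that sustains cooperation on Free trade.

Need Σ_{k=1}^{K} β^k ≥ (35−22)/(22−8) = 0.9286 at β = 5/6.
At K = 1 the sum is 0.8333 < 0.9286; at K = 2 it is 1.5278 ≥ 0.9286.
So the minimum punishment length is K = 2.

2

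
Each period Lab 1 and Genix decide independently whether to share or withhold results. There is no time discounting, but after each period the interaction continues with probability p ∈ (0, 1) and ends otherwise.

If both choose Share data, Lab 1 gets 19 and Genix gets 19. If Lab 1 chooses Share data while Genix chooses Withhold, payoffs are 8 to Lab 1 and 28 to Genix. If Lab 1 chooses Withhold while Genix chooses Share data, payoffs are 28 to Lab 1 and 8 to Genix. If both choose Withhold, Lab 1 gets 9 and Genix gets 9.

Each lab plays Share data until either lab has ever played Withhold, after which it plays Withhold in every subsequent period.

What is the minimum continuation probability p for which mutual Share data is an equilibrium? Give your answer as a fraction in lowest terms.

With no time discounting, the continuation probability p plays the role of the discount factor.
Grim-trigger IC: 19/(1−p) ≥ 28 + 9p/(1−p) ⇒ p ≥ (28−19)/(28−9) = 9/19.

9/19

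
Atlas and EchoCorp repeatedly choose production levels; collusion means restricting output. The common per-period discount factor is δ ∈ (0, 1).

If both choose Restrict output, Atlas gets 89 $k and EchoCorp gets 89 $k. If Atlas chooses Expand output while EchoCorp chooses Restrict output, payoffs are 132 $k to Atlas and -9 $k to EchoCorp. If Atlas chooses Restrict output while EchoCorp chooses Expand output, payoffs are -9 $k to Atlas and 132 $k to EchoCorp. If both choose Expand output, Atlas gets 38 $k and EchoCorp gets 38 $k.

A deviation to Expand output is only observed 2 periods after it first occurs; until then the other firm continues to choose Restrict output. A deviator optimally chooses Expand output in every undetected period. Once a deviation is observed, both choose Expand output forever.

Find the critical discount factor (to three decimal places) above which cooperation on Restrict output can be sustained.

Deviating for the 2 undetected periods gains 132−89 = 43 per period over cooperation, then loses 89−38 = 51 per period forever once punishment starts.
Gain: 43(1 + δ + … + δ^1); loss: 51·δ^2/(1−δ).
No profitable deviation ⇔ 43(1−δ^2) ≤ 51·δ^2, i.e. δ^2 ≥ 43/(43+51) = 43/94.
Hence δ ≥ (43/94)^(1/2) ≈ 0.676.

0.676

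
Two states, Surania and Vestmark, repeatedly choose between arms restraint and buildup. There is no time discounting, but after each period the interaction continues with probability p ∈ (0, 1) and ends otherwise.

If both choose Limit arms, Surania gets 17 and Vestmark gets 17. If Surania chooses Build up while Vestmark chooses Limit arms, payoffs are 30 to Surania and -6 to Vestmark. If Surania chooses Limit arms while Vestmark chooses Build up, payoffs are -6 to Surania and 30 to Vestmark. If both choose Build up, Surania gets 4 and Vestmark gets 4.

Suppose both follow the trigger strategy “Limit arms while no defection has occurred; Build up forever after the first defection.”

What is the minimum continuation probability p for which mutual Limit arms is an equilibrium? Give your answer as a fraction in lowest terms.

With no time discounting, the continuation probability p plays the role of the discount factor.
Grim-trigger IC: 17/(1−p) ≥ 30 + 4p/(1−p) ⇒ p ≥ (30−17)/(30−4) = 1/2.

1/2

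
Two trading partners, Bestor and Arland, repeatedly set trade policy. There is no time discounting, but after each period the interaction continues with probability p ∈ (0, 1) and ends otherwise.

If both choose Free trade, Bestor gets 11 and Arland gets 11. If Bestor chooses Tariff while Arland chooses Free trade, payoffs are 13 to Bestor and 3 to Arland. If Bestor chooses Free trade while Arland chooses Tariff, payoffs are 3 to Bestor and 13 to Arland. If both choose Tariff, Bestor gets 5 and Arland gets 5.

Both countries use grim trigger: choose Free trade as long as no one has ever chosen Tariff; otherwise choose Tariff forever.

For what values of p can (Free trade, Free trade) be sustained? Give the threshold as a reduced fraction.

1/4

Expected cooperation value is 11 + p·11 + p²·11 + … = 11/(1−p); deviation gives 13 + p·5/(1−p).
11 ≥ 13(1−p) + 5p ⇒ 8p ≥ 2 ⇒ p ≥ 2/8 = 1/4.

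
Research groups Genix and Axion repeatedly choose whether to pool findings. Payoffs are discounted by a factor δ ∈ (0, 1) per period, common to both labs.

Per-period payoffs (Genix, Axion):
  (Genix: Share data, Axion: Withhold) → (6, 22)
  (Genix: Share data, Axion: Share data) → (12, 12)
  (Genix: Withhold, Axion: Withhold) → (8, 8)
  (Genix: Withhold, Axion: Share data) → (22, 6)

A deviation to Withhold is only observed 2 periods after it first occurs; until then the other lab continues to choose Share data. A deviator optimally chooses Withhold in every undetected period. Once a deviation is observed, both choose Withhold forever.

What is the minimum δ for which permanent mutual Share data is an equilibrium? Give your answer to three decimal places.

A deviator earns 22 for 2 periods, then 8 forever; cooperating earns 12 forever. Multiplying the IC by (1−δ):
12 ≥ 22(1−δ^2) + 8δ^2, so 14·δ^2 ≥ 10 and δ^2 ≥ 5/7.
δ ≥ (5/7)^(1/2) ≈ 0.845.

0.845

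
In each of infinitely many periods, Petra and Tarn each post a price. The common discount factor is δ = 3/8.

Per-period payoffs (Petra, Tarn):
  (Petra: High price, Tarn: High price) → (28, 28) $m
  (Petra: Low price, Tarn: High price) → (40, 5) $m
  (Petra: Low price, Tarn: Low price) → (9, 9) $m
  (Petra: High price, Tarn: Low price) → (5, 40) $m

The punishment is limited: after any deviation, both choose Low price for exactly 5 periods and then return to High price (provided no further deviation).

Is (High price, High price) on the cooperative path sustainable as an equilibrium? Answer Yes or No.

No

Comparing payoff streams over the 6 periods until play realigns: cooperate → 28(1+δ+…+δ^5); deviate → 40 + 9(δ+…+δ^5).
Cooperation is sustained iff (28−9)(δ+…+δ^5) ≥ 40−28.
δ+…+δ^5 = 3/8·(1−(3/8)^5)/(1−3/8) = 0.5956, and (40−28)/(28−9) = 0.6316.
0.5956 < 0.6316, so cooperation is not sustainable.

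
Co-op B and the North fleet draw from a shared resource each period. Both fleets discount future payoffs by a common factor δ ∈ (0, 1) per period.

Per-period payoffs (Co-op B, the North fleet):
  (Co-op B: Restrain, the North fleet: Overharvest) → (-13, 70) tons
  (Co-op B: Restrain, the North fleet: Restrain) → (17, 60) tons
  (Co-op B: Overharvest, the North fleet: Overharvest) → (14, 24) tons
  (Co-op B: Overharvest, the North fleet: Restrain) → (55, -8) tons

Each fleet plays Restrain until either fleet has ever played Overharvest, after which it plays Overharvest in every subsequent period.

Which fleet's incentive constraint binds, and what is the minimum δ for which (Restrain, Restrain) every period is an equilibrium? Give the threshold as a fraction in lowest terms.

Co-op B; δ ≥ 38/41

Co-op B's threshold: (55−17)/(55−14) = 38/41.
the North fleet's threshold: (70−60)/(70−24) = 5/23.
38/41 > 5/23, so Co-op B binds and δ* = 38/41.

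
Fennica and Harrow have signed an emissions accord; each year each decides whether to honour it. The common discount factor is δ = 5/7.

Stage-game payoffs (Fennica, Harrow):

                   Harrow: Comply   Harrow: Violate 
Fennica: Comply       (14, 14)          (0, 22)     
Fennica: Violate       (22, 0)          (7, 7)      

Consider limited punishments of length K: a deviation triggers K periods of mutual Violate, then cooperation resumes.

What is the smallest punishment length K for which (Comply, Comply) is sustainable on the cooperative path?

No profitable deviation requires (14−7)(δ+…+δ^K) ≥ 22−14, i.e. δ+…+δ^K ≥ 8/7 ≈ 1.1429.
With δ = 5/7, the partial sums are K=1: 0.7143, K=2: 1.2245.
K = 2 is the first length at which the sum reaches 1.1429.

2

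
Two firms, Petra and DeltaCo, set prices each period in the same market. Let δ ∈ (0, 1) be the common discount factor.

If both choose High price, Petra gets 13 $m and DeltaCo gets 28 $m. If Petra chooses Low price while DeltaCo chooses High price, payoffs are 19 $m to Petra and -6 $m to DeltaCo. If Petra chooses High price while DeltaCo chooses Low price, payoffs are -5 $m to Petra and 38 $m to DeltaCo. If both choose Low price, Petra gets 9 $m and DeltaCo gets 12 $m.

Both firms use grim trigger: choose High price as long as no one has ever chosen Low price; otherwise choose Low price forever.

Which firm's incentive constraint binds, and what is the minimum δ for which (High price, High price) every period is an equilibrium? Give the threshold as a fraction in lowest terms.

Petra's threshold: (19−13)/(19−9) = 3/5.
DeltaCo's threshold: (38−28)/(38−12) = 5/13.
3/5 > 5/13, so Petra binds and δ* = 3/5.

Petra; δ ≥ 3/5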